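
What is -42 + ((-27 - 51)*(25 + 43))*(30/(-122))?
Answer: 76998/61 ≈ 1262.3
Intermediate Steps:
-42 + ((-27 - 51)*(25 + 43))*(30/(-122)) = -42 + (-78*68)*(30*(-1/122)) = -42 - 5304*(-15/61) = -42 + 79560/61 = 76998/61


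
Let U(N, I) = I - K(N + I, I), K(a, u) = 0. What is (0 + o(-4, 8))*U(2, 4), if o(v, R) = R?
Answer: 32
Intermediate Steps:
U(N, I) = I (U(N, I) = I - 1*0 = I + 0 = I)
(0 + o(-4, 8))*U(2, 4) = (0 + 8)*4 = 8*4 = 32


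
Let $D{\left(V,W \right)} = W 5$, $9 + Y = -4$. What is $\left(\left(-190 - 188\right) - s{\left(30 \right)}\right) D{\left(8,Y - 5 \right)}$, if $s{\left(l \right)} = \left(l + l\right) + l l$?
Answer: $120420$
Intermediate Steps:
$s{\left(l \right)} = l^{2} + 2 l$ ($s{\left(l \right)} = 2 l + l^{2} = l^{2} + 2 l$)
$Y = -13$ ($Y = -9 - 4 = -13$)
$D{\left(V,W \right)} = 5 W$
$\left(\left(-190 - 188\right) - s{\left(30 \right)}\right) D{\left(8,Y - 5 \right)} = \left(\left(-190 - 188\right) - 30 \left(2 + 30\right)\right) 5 \left(-13 - 5\right) = \left(-378 - 30 \cdot 32\right) 5 \left(-18\right) = \left(-378 - 960\right) \left(-90\right) = \left(-1338\right) \left(-90\right) = 120420$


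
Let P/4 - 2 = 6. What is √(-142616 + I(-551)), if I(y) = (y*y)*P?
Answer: 6*√265906 ≈ 3094.0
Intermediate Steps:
P = 32 (P = 8 + 4*6 = 8 + 24 = 32)
I(y) = 32*y² (I(y) = (y*y)*32 = y²*32 = 32*y²)
√(-142616 + I(-551)) = √(-142616 + 32*(-551)²) = √(-142616 + 32*303601) = √(-142616 + 9715232) = √9572616 = 6*√265906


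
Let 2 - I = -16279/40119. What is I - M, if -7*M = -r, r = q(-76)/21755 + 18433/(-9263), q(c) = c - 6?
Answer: 152267009936974/56592501498645 ≈ 2.6906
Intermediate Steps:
q(c) = -6 + c
r = -401769481/201516565 (r = (-6 - 76)/21755 + 18433/(-9263) = -82*1/21755 + 18433*(-1/9263) = -82/21755 - 18433/9263 = -401769481/201516565 ≈ -1.9937)
I = 96517/40119 (I = 2 - (-16279)/40119 = 2 - 1*(-16279/40119) = 2 + 16279/40119 = 96517/40119 ≈ 2.4058)
M = -401769481/1410615955 (M = -(-1)*(-401769481)/(7*201516565) = -⅐*401769481/201516565 = -401769481/1410615955 ≈ -0.28482)
I - M = 96517/40119 - 1*(-401769481/1410615955) = 96517/40119 + 401769481/1410615955 = 152267009936974/56592501498645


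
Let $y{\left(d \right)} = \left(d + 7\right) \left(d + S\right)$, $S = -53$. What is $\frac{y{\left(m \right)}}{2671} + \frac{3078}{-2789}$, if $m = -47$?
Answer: $\frac{2934662}{7449419} \approx 0.39395$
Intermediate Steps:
$y{\left(d \right)} = \left(-53 + d\right) \left(7 + d\right)$ ($y{\left(d \right)} = \left(d + 7\right) \left(d - 53\right) = \left(7 + d\right) \left(-53 + d\right) = \left(-53 + d\right) \left(7 + d\right)$)
$\frac{y{\left(m \right)}}{2671} + \frac{3078}{-2789} = \frac{-371 + \left(-47\right)^{2} - -2162}{2671} + \frac{3078}{-2789} = \left(-371 + 2209 + 2162\right) \frac{1}{2671} + 3078 \left(- \frac{1}{2789}\right) = 4000 \cdot \frac{1}{2671} - \frac{3078}{2789} = \frac{4000}{2671} - \frac{3078}{2789} = \frac{2934662}{7449419}$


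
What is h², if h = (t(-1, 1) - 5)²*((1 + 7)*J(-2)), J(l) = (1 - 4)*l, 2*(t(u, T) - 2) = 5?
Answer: 144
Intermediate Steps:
t(u, T) = 9/2 (t(u, T) = 2 + (½)*5 = 2 + 5/2 = 9/2)
J(l) = -3*l
h = 12 (h = (9/2 - 5)²*((1 + 7)*(-3*(-2))) = (-½)²*(8*6) = (¼)*48 = 12)
h² = 12² = 144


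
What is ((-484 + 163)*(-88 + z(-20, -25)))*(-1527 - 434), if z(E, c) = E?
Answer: -67983948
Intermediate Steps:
((-484 + 163)*(-88 + z(-20, -25)))*(-1527 - 434) = ((-484 + 163)*(-88 - 20))*(-1527 - 434) = -321*(-108)*(-1961) = 34668*(-1961) = -67983948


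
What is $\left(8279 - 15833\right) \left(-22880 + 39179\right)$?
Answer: $-123122646$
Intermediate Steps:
$\left(8279 - 15833\right) \left(-22880 + 39179\right) = \left(-7554\right) 16299 = -123122646$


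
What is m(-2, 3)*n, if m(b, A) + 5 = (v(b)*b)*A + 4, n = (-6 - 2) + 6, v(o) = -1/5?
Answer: -2/5 ≈ -0.40000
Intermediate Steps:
v(o) = -1/5 (v(o) = -1*1/5 = -1/5)
n = -2 (n = -8 + 6 = -2)
m(b, A) = -1 - A*b/5 (m(b, A) = -5 + ((-b/5)*A + 4) = -5 + (-A*b/5 + 4) = -5 + (4 - A*b/5) = -1 - A*b/5)
m(-2, 3)*n = (-1 - 1/5*3*(-2))*(-2) = (-1 + 6/5)*(-2) = (1/5)*(-2) = -2/5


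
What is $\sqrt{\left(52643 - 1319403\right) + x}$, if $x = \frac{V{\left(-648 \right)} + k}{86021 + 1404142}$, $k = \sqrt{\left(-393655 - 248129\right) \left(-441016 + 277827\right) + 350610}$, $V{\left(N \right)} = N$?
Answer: $\frac{\sqrt{-312549914069396896 + 496721 \sqrt{11636937754}}}{496721} \approx 1125.5 i$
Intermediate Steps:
$k = 3 \sqrt{11636937754}$ ($k = \sqrt{\left(-641784\right) \left(-163189\right) + 350610} = \sqrt{104732089176 + 350610} = \sqrt{104732439786} = 3 \sqrt{11636937754} \approx 3.2362 \cdot 10^{5}$)
$x = - \frac{216}{496721} + \frac{\sqrt{11636937754}}{496721}$ ($x = \frac{-648 + 3 \sqrt{11636937754}}{86021 + 1404142} = \frac{-648 + 3 \sqrt{11636937754}}{1490163} = \left(-648 + 3 \sqrt{11636937754}\right) \frac{1}{1490163} = - \frac{216}{496721} + \frac{\sqrt{11636937754}}{496721} \approx 0.21674$)
$\sqrt{\left(52643 - 1319403\right) + x} = \sqrt{\left(52643 - 1319403\right) - \left(\frac{216}{496721} - \frac{\sqrt{11636937754}}{496721}\right)} = \sqrt{-1266760 - \left(\frac{216}{496721} - \frac{\sqrt{11636937754}}{496721}\right)} = \sqrt{- \frac{629226294176}{496721} + \frac{\sqrt{11636937754}}{496721}}$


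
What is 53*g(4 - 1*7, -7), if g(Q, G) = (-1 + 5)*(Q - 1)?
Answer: -848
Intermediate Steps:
g(Q, G) = -4 + 4*Q (g(Q, G) = 4*(-1 + Q) = -4 + 4*Q)
53*g(4 - 1*7, -7) = 53*(-4 + 4*(4 - 1*7)) = 53*(-4 + 4*(4 - 7)) = 53*(-4 + 4*(-3)) = 53*(-4 - 12) = 53*(-16) = -848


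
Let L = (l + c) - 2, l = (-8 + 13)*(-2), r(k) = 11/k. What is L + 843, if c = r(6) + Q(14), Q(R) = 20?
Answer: 5117/6 ≈ 852.83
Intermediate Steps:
l = -10 (l = 5*(-2) = -10)
c = 131/6 (c = 11/6 + 20 = 131/6 ≈ 21.833)
L = 59/6 (L = (-10 + 131/6) - 2 = 71/6 - 2 = 59/6 ≈ 9.8333)
L + 843 = 59/6 + 843 = 5117/6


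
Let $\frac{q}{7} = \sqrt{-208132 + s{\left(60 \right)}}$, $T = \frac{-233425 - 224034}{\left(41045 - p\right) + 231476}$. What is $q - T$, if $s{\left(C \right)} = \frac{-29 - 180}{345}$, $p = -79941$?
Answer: $\frac{457459}{352462} + \frac{7 i \sqrt{24772983405}}{345} \approx 1.2979 + 3193.5 i$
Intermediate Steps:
$s{\left(C \right)} = - \frac{209}{345}$ ($s{\left(C \right)} = \left(-29 - 180\right) \frac{1}{345} = \left(-209\right) \frac{1}{345} = - \frac{209}{345}$)
$T = - \frac{457459}{352462}$ ($T = \frac{-233425 - 224034}{\left(41045 - -79941\right) + 231476} = - \frac{457459}{\left(41045 + 79941\right) + 231476} = - \frac{457459}{120986 + 231476} = - \frac{457459}{352462} \approx -1.2979$)
$q = \frac{7 i \sqrt{24772983405}}{345}$ ($q = 7 \sqrt{-208132 - \frac{209}{345}} = 7 \sqrt{- \frac{71805749}{345}} = 7 \frac{i \sqrt{24772983405}}{345} = \frac{7 i \sqrt{24772983405}}{345} \approx 3193.5 i$)
$q - T = \frac{7 i \sqrt{24772983405}}{345} - - \frac{457459}{352462} = \frac{7 i \sqrt{24772983405}}{345} + \frac{457459}{352462} = \frac{457459}{352462} + \frac{7 i \sqrt{24772983405}}{345}$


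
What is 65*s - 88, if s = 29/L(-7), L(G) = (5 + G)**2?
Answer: 1533/4 ≈ 383.25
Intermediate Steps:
s = 29/4 (s = 29/((5 - 7)**2) = 29/((-2)**2) = 29/4 ≈ 7.2500)
65*s - 88 = 65*(29/4) - 88 = 1885/4 - 88 = 1533/4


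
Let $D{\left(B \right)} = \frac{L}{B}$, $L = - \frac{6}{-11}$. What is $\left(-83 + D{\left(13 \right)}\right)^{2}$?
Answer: $\frac{140730769}{20449} \approx 6882.0$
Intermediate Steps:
$L = \frac{6}{11}$ ($L = \left(-6\right) \left(- \frac{1}{11}\right) = \frac{6}{11} \approx 0.54545$)
$D{\left(B \right)} = \frac{6}{11 B}$
$\left(-83 + D{\left(13 \right)}\right)^{2} = \left(-83 + \frac{6}{11 \cdot 13}\right)^{2} = \left(-83 + \frac{6}{11} \cdot \frac{1}{13}\right)^{2} = \left(-83 + \frac{6}{143}\right)^{2} = \left(- \frac{11863}{143}\right)^{2} = \frac{140730769}{20449}$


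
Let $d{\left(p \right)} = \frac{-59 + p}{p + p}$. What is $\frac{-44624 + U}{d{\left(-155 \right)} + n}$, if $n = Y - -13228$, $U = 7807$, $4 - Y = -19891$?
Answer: $- \frac{5706635}{5134172} \approx -1.1115$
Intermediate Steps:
$Y = 19895$ ($Y = 4 - -19891 = 4 + 19891 = 19895$)
$n = 33123$ ($n = 19895 - -13228 = 19895 + 13228 = 33123$)
$d{\left(p \right)} = \frac{-59 + p}{2 p}$
$\frac{-44624 + U}{d{\left(-155 \right)} + n} = \frac{-44624 + 7807}{\frac{-59 - 155}{2 \left(-155\right)} + 33123} = - \frac{36817}{\frac{1}{2} \left(- \frac{1}{155}\right) \left(-214\right) + 33123} = - \frac{36817}{\frac{107}{155} + 33123} = - \frac{36817}{\frac{5134172}{155}} = \left(-36817\right) \frac{155}{5134172} = - \frac{5706635}{5134172}$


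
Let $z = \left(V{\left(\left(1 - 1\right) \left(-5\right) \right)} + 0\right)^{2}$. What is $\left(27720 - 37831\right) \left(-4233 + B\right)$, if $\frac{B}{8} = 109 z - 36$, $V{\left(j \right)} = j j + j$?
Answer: $45711831$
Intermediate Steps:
$V{\left(j \right)} = j + j^{2}$ ($V{\left(j \right)} = j^{2} + j = j + j^{2}$)
$z = 0$ ($z = \left(\left(1 - 1\right) \left(-5\right) \left(1 + \left(1 - 1\right) \left(-5\right)\right) + 0\right)^{2} = \left(0 \left(-5\right) \left(1 + 0 \left(-5\right)\right) + 0\right)^{2} = \left(0 \left(1 + 0\right) + 0\right)^{2} = \left(0 \cdot 1 + 0\right)^{2} = \left(0 + 0\right)^{2} = 0^{2} = 0$)
$B = -288$ ($B = 8 \left(109 \cdot 0 - 36\right) = 8 \left(0 - 36\right) = 8 \left(-36\right) = -288$)
$\left(27720 - 37831\right) \left(-4233 + B\right) = \left(27720 - 37831\right) \left(-4233 - 288\right) = \left(-10111\right) \left(-4521\right) = 45711831$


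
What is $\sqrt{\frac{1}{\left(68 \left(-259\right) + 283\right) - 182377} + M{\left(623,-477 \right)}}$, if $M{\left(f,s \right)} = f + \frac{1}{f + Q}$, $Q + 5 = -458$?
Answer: $\frac{\sqrt{9938815246184890}}{3994120} \approx 24.96$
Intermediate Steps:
$Q = -463$ ($Q = -5 - 458 = -463$)
$M{\left(f,s \right)} = f + \frac{1}{-463 + f}$ ($M{\left(f,s \right)} = f + \frac{1}{f - 463} = f + \frac{1}{-463 + f}$)
$\sqrt{\frac{1}{\left(68 \left(-259\right) + 283\right) - 182377} + M{\left(623,-477 \right)}} = \sqrt{\frac{1}{\left(68 \left(-259\right) + 283\right) - 182377} + \frac{1 + 623^{2} - 288449}{-463 + 623}} = \sqrt{\frac{1}{\left(-17612 + 283\right) - 182377} + \frac{1 + 388129 - 288449}{160}} = \sqrt{\frac{1}{-17329 - 182377} + \frac{1}{160} \cdot 99681} = \sqrt{\frac{1}{-199706} + \frac{99681}{160}} = \sqrt{- \frac{1}{199706} + \frac{99681}{160}} = \sqrt{\frac{9953446813}{15976480}} = \frac{\sqrt{9938815246184890}}{3994120}$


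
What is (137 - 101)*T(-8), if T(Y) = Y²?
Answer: 2304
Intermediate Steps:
(137 - 101)*T(-8) = (137 - 101)*(-8)² = 36*64 = 2304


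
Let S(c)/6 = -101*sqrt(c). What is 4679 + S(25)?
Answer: 1649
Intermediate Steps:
S(c) = -606*sqrt(c) (S(c) = 6*(-101*sqrt(c)) = -606*sqrt(c))
4679 + S(25) = 4679 - 606*sqrt(25) = 4679 - 606*5 = 4679 - 3030 = 1649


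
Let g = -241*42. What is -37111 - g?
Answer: -26989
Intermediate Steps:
g = -10122
-37111 - g = -37111 - 1*(-10122) = -37111 + 10122 = -26989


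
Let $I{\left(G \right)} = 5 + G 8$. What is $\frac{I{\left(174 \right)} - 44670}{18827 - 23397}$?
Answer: $\frac{43273}{4570} \approx 9.4689$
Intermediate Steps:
$I{\left(G \right)} = 5 + 8 G$
$\frac{I{\left(174 \right)} - 44670}{18827 - 23397} = \frac{\left(5 + 8 \cdot 174\right) - 44670}{18827 - 23397} = \frac{\left(5 + 1392\right) - 44670}{-4570} = \left(1397 - 44670\right) \left(- \frac{1}{4570}\right) = \left(-43273\right) \left(- \frac{1}{4570}\right) = \frac{43273}{4570}$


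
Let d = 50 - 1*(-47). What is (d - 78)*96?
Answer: 1824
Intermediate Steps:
d = 97 (d = 50 + 47 = 97)
(d - 78)*96 = (97 - 78)*96 = 19*96 = 1824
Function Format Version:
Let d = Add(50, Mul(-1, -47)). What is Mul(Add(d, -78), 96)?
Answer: 1824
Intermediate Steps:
d = 97 (d = Add(50, 47) = 97)
Mul(Add(d, -78), 96) = Mul(Add(97, -78), 96) = Mul(19, 96) = 1824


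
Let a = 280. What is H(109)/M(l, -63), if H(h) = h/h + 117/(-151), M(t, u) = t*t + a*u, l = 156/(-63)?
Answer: -7497/587128468 ≈ -1.2769e-5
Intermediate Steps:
l = -52/21 (l = 156*(-1/63) = -52/21 ≈ -2.4762)
M(t, u) = t² + 280*u (M(t, u) = t*t + 280*u = t² + 280*u)
H(h) = 34/151 (H(h) = 1 + 117*(-1/151) = 1 - 117/151 = 34/151)
H(109)/M(l, -63) = 34/(151*((-52/21)² + 280*(-63))) = 34/(151*(2704/441 - 17640)) = 34/(151*(-7776536/441)) = (34/151)*(-441/7776536) = -7497/587128468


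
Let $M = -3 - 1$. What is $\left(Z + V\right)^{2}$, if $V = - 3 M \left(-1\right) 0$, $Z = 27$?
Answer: $729$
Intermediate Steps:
$M = -4$
$V = 0$ ($V = \left(-3\right) \left(-4\right) \left(-1\right) 0 = 12 \left(-1\right) 0 = \left(-12\right) 0 = 0$)
$\left(Z + V\right)^{2} = \left(27 + 0\right)^{2} = 27^{2} = 729$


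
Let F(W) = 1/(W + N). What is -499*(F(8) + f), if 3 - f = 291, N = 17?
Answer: 3592301/25 ≈ 1.4369e+5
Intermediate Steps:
f = -288 (f = 3 - 1*291 = 3 - 291 = -288)
F(W) = 1/(17 + W) (F(W) = 1/(W + 17) = 1/(17 + W))
-499*(F(8) + f) = -499*(1/(17 + 8) - 288) = -499*(1/25 - 288) = -499*(-7199/25) = 3592301/25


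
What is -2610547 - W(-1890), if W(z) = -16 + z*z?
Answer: -6182631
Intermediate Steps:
W(z) = -16 + z²
-2610547 - W(-1890) = -2610547 - (-16 + (-1890)²) = -2610547 - (-16 + 3572100) = -2610547 - 1*3572084 = -2610547 - 3572084 = -6182631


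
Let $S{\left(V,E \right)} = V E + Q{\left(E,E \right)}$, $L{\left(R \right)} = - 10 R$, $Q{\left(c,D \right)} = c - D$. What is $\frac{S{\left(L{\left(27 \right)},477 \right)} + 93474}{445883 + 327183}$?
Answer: $- \frac{17658}{386533} \approx -0.045683$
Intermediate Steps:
$S{\left(V,E \right)} = E V$ ($S{\left(V,E \right)} = V E + \left(E - E\right) = E V + 0 = E V$)
$\frac{S{\left(L{\left(27 \right)},477 \right)} + 93474}{445883 + 327183} = \frac{477 \left(\left(-10\right) 27\right) + 93474}{445883 + 327183} = \frac{477 \left(-270\right) + 93474}{773066} = \left(-128790 + 93474\right) \frac{1}{773066} = \left(-35316\right) \frac{1}{773066} = - \frac{17658}{386533}$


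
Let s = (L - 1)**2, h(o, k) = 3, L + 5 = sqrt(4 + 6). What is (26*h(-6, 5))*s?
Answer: 3588 - 936*sqrt(10) ≈ 628.11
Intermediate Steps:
L = -5 + sqrt(10) (L = -5 + sqrt(4 + 6) = -5 + sqrt(10) ≈ -1.8377)
s = (-6 + sqrt(10))**2 (s = ((-5 + sqrt(10)) - 1)**2 = (-6 + sqrt(10))**2 ≈ 8.0527)
(26*h(-6, 5))*s = (26*3)*(6 - sqrt(10))**2 = 78*(6 - sqrt(10))**2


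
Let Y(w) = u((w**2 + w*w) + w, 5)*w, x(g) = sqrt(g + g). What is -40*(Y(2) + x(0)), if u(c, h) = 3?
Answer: -240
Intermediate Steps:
x(g) = sqrt(2)*sqrt(g) (x(g) = sqrt(2*g) = sqrt(2)*sqrt(g))
Y(w) = 3*w
-40*(Y(2) + x(0)) = -40*(3*2 + sqrt(2)*sqrt(0)) = -40*(6 + sqrt(2)*0) = -40*(6 + 0) = -40*6 = -240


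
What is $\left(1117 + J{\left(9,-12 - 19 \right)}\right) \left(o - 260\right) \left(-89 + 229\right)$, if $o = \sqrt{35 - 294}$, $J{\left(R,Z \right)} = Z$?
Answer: $-39530400 + 152040 i \sqrt{259} \approx -3.953 \cdot 10^{7} + 2.4469 \cdot 10^{6} i$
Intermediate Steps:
$o = i \sqrt{259}$ ($o = \sqrt{-259} = i \sqrt{259} \approx 16.093 i$)
$\left(1117 + J{\left(9,-12 - 19 \right)}\right) \left(o - 260\right) \left(-89 + 229\right) = \left(1117 - 31\right) \left(i \sqrt{259} - 260\right) \left(-89 + 229\right) = \left(1117 - 31\right) \left(-260 + i \sqrt{259}\right) 140 = 1086 \left(-36400 + 140 i \sqrt{259}\right) = -39530400 + 152040 i \sqrt{259}$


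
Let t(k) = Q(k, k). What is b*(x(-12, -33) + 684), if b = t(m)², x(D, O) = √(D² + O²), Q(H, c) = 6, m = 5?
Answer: 24624 + 108*√137 ≈ 25888.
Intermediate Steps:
t(k) = 6
b = 36 (b = 6² = 36)
b*(x(-12, -33) + 684) = 36*(√((-12)² + (-33)²) + 684) = 36*(√(144 + 1089) + 684) = 36*(√1233 + 684) = 36*(3*√137 + 684) = 36*(684 + 3*√137) = 24624 + 108*√137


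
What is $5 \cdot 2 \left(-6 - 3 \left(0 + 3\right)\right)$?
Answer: $-150$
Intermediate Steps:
$5 \cdot 2 \left(-6 - 3 \left(0 + 3\right)\right) = 10 \left(-6 - 9\right) = 10 \left(-15\right) = -150$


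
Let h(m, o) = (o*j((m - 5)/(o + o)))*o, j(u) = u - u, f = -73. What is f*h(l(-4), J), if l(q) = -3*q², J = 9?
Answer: 0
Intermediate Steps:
j(u) = 0
h(m, o) = 0 (h(m, o) = (o*0)*o = 0*o = 0)
f*h(l(-4), J) = -73*0 = 0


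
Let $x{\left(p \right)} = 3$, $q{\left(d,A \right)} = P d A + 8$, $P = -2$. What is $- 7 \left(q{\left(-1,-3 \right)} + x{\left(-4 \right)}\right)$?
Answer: $-35$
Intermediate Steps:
$q{\left(d,A \right)} = 8 - 2 A d$ ($q{\left(d,A \right)} = - 2 d A + 8 = - 2 A d + 8 = 8 - 2 A d$)
$- 7 \left(q{\left(-1,-3 \right)} + x{\left(-4 \right)}\right) = - 7 \left(\left(8 - \left(-6\right) \left(-1\right)\right) + 3\right) = - 7 \left(\left(8 - 6\right) + 3\right) = - 7 \left(2 + 3\right) = \left(-7\right) 5 = -35$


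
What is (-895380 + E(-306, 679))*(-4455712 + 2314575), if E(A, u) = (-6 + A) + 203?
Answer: 1917364630993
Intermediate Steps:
E(A, u) = 197 + A
(-895380 + E(-306, 679))*(-4455712 + 2314575) = (-895380 + (197 - 306))*(-4455712 + 2314575) = (-895380 - 109)*(-2141137) = -895489*(-2141137) = 1917364630993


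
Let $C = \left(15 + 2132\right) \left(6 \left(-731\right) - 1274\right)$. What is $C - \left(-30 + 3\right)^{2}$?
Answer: $-12152749$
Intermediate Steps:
$C = -12152020$ ($C = 2147 \left(-4386 - 1274\right) = 2147 \left(-5660\right) = -12152020$)
$C - \left(-30 + 3\right)^{2} = -12152020 - \left(-30 + 3\right)^{2} = -12152020 - \left(-27\right)^{2} = -12152020 - 729 = -12152749$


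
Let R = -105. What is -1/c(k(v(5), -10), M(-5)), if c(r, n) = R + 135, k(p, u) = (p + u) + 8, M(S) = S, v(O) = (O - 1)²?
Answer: -1/30 ≈ -0.033333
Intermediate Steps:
v(O) = (-1 + O)²
k(p, u) = 8 + p + u
c(r, n) = 30 (c(r, n) = -105 + 135 = 30)
-1/c(k(v(5), -10), M(-5)) = -1/30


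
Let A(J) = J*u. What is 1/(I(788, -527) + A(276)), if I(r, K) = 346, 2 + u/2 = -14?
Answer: -1/8486 ≈ -0.00011784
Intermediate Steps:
u = -32 (u = -4 + 2*(-14) = -4 - 28 = -32)
A(J) = -32*J (A(J) = J*(-32) = -32*J)
1/(I(788, -527) + A(276)) = 1/(346 - 32*276) = 1/(346 - 8832) = 1/(-8486) = -1/8486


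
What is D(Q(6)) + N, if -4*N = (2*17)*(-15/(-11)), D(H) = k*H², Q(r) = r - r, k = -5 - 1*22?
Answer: -255/22 ≈ -11.591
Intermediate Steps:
k = -27 (k = -5 - 22 = -27)
Q(r) = 0
D(H) = -27*H²
N = -255/22 (N = -2*17*(-15/(-11))/4 = -17*(-15*(-1/11))/2 = -17*15/(2*11) = -¼*510/11 = -255/22 ≈ -11.591)
D(Q(6)) + N = -27*0² - 255/22 = -27*0 - 255/22 = 0 - 255/22 = -255/22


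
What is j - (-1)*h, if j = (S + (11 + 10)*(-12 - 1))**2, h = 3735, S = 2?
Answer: 77176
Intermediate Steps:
j = 73441 (j = (2 + (11 + 10)*(-12 - 1))**2 = (2 + 21*(-13))**2 = (2 - 273)**2 = (-271)**2 = 73441)
j - (-1)*h = 73441 - (-1)*3735 = 73441 - 1*(-3735) = 73441 + 3735 = 77176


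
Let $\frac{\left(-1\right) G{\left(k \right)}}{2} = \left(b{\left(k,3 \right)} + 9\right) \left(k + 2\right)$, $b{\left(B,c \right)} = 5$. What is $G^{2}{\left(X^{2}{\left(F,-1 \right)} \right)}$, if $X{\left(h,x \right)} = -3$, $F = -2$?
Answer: $94864$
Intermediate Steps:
$G{\left(k \right)} = -56 - 28 k$ ($G{\left(k \right)} = - 2 \left(5 + 9\right) \left(k + 2\right) = - 2 \cdot 14 \left(2 + k\right) = - 2 \left(28 + 14 k\right) = -56 - 28 k$)
$G^{2}{\left(X^{2}{\left(F,-1 \right)} \right)} = \left(-56 - 28 \left(-3\right)^{2}\right)^{2} = \left(-56 - 252\right)^{2} = \left(-308\right)^{2} = 94864$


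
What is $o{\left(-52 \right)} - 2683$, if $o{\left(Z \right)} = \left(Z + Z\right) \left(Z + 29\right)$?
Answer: $-291$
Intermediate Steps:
$o{\left(Z \right)} = 2 Z \left(29 + Z\right)$
$o{\left(-52 \right)} - 2683 = 2 \left(-52\right) \left(29 - 52\right) - 2683 = 2 \left(-52\right) \left(-23\right) - 2683 = 2392 - 2683 = -291$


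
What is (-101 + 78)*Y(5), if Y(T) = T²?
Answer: -575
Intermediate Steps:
(-101 + 78)*Y(5) = (-101 + 78)*5² = -23*25 = -575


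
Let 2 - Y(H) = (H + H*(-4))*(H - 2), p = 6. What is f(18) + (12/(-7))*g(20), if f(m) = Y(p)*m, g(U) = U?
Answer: 9084/7 ≈ 1297.7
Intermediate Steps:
Y(H) = 2 + 3*H*(-2 + H) (Y(H) = 2 - (H + H*(-4))*(H - 2) = 2 - (H - 4*H)*(-2 + H) = 2 - (-3*H)*(-2 + H) = 2 - (-3)*H*(-2 + H) = 2 + 3*H*(-2 + H))
f(m) = 74*m (f(m) = (2 - 6*6 + 3*6**2)*m = (2 - 36 + 3*36)*m = (2 - 36 + 108)*m = 74*m)
f(18) + (12/(-7))*g(20) = 74*18 + (12/(-7))*20 = 1332 + (12*(-1/7))*20 = 1332 - 12/7*20 = 1332 - 240/7 = 9084/7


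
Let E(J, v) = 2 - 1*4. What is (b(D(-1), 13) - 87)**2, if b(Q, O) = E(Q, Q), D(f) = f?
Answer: 7921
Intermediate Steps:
E(J, v) = -2 (E(J, v) = 2 - 4 = -2)
b(Q, O) = -2
(b(D(-1), 13) - 87)**2 = (-2 - 87)**2 = (-89)**2 = 7921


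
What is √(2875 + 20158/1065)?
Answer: √3282365145/1065 ≈ 53.795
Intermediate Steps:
√(2875 + 20158/1065) = √(3082033/1065) = √3282365145/1065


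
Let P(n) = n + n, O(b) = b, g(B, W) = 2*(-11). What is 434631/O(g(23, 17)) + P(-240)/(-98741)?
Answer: -42915889011/2172302 ≈ -19756.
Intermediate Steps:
g(B, W) = -22
P(n) = 2*n
434631/O(g(23, 17)) + P(-240)/(-98741) = 434631/(-22) + (2*(-240))/(-98741) = 434631*(-1/22) - 480*(-1/98741) = -434631/22 + 480/98741 = -42915889011/2172302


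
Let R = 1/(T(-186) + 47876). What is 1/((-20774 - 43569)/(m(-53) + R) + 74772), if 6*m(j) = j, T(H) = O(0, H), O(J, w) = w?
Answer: 631891/51850530357 ≈ 1.2187e-5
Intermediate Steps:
T(H) = H
m(j) = j/6
R = 1/47690 (R = 1/(-186 + 47876) = 1/47690 ≈ 2.0969e-5)
1/((-20774 - 43569)/(m(-53) + R) + 74772) = 1/((-20774 - 43569)/((1/6)*(-53) + 1/47690) + 74772) = 1/(-64343/(-53/6 + 1/47690) + 74772) = 1/(-64343/(-631891/71535) + 74772) = 1/(-64343*(-71535/631891) + 74772) = 1/(4602776505/631891 + 74772) = 1/(51850530357/631891) = 631891/51850530357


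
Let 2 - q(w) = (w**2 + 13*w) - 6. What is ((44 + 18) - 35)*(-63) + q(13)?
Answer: -2031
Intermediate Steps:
q(w) = 8 - w**2 - 13*w (q(w) = 2 - ((w**2 + 13*w) - 6) = 2 - (-6 + w**2 + 13*w) = 2 + (6 - w**2 - 13*w) = 8 - w**2 - 13*w)
((44 + 18) - 35)*(-63) + q(13) = ((44 + 18) - 35)*(-63) + (8 - 1*13**2 - 13*13) = (62 - 35)*(-63) + (8 - 1*169 - 169) = 27*(-63) + (8 - 169 - 169) = -1701 - 330 = -2031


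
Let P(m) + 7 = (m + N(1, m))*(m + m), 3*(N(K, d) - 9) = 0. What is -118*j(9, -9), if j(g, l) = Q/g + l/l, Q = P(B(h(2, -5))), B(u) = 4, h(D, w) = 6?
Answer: -12508/9 ≈ -1389.8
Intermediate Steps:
N(K, d) = 9 (N(K, d) = 9 + (⅓)*0 = 9 + 0 = 9)
P(m) = -7 + 2*m*(9 + m) (P(m) = -7 + (m + 9)*(m + m) = -7 + (9 + m)*(2*m) = -7 + 2*m*(9 + m))
Q = 97 (Q = -7 + 2*4² + 18*4 = -7 + 2*16 + 72 = -7 + 32 + 72 = 97)
j(g, l) = 1 + 97/g (j(g, l) = 97/g + l/l = 97/g + 1 = 1 + 97/g)
-118*j(9, -9) = -118*(97 + 9)/9 = -118*106/9 = -12508/9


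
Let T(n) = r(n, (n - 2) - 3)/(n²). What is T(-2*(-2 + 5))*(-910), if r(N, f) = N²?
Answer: -910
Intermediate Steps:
T(n) = 1 (T(n) = n²/(n²) = n²/n² = 1)
T(-2*(-2 + 5))*(-910) = 1*(-910) = -910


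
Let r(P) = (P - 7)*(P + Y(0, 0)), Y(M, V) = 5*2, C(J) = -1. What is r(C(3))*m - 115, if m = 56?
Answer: -4147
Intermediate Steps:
Y(M, V) = 10
r(P) = (-7 + P)*(10 + P) (r(P) = (P - 7)*(P + 10) = (-7 + P)*(10 + P))
r(C(3))*m - 115 = (-70 + (-1)**2 + 3*(-1))*56 - 115 = (-70 + 1 - 3)*56 - 115 = -72*56 - 115 = -4032 - 115 = -4147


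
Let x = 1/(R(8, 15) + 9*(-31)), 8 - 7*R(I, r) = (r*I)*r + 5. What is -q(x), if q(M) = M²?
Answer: -49/14062500 ≈ -3.4844e-6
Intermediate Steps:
R(I, r) = 3/7 - I*r²/7 (R(I, r) = 8/7 - ((r*I)*r + 5)/7 = 8/7 - ((I*r)*r + 5)/7 = 8/7 - (I*r² + 5)/7 = 8/7 - (5 + I*r²)/7 = 8/7 + (-5/7 - I*r²/7) = 3/7 - I*r²/7)
x = -7/3750 (x = 1/((3/7 - ⅐*8*15²) + 9*(-31)) = 1/((3/7 - ⅐*8*225) - 279) = 1/((3/7 - 1800/7) - 279) = 1/(-1797/7 - 279) = 1/(-3750/7) = -7/3750 ≈ -0.0018667)
-q(x) = -(-7/3750)² = -1*49/14062500 = -49/14062500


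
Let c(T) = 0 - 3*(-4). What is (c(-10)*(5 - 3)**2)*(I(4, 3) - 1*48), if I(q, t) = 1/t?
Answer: -2288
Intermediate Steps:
I(q, t) = 1/t
c(T) = 12 (c(T) = 0 + 12 = 12)
(c(-10)*(5 - 3)**2)*(I(4, 3) - 1*48) = (12*(5 - 3)**2)*(1/3 - 1*48) = (12*2**2)*(1/3 - 48) = (12*4)*(-143/3) = 48*(-143/3) = -2288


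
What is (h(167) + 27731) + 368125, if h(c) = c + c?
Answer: 396190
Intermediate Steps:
h(c) = 2*c
(h(167) + 27731) + 368125 = (2*167 + 27731) + 368125 = (334 + 27731) + 368125 = 28065 + 368125 = 396190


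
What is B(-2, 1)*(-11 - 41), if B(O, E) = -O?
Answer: -104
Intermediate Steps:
B(-2, 1)*(-11 - 41) = (-1*(-2))*(-11 - 41) = 2*(-52) = -104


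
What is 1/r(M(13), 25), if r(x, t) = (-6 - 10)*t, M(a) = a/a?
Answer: -1/400 ≈ -0.0025000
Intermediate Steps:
M(a) = 1
r(x, t) = -16*t
1/r(M(13), 25) = 1/(-16*25) = 1/(-400) = -1/400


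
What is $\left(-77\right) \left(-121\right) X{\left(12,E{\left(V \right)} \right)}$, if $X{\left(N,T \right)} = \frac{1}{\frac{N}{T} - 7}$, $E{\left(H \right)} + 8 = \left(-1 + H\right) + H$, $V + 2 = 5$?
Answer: $-847$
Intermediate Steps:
$V = 3$ ($V = -2 + 5 = 3$)
$E{\left(H \right)} = -9 + 2 H$ ($E{\left(H \right)} = -8 + \left(\left(-1 + H\right) + H\right) = -8 + \left(-1 + 2 H\right) = -9 + 2 H$)
$X{\left(N,T \right)} = \frac{1}{-7 + \frac{N}{T}}$
$\left(-77\right) \left(-121\right) X{\left(12,E{\left(V \right)} \right)} = \left(-77\right) \left(-121\right) \frac{-9 + 2 \cdot 3}{12 - 7 \left(-9 + 2 \cdot 3\right)} = 9317 \frac{-9 + 6}{12 - 7 \left(-9 + 6\right)} = 9317 \left(- \frac{3}{12 - -21}\right) = 9317 \left(- \frac{3}{12 + 21}\right) = 9317 \left(- \frac{3}{33}\right) = 9317 \left(\left(-3\right) \frac{1}{33}\right) = 9317 \left(- \frac{1}{11}\right) = -847$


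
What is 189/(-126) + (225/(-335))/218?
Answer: -10977/7303 ≈ -1.5031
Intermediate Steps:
189/(-126) + (225/(-335))/218 = 189*(-1/126) + (225*(-1/335))*(1/218) = -3/2 - 45/67*1/218 = -3/2 - 45/14606 = -10977/7303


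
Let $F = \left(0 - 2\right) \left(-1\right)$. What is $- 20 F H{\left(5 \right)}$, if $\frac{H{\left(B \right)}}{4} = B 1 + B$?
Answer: $-1600$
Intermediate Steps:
$H{\left(B \right)} = 8 B$ ($H{\left(B \right)} = 4 \left(B 1 + B\right) = 4 \left(B + B\right) = 4 \cdot 2 B = 8 B$)
$F = 2$ ($F = \left(-2\right) \left(-1\right) = 2$)
$- 20 F H{\left(5 \right)} = \left(-20\right) 2 \cdot 8 \cdot 5 = \left(-40\right) 40 = -1600$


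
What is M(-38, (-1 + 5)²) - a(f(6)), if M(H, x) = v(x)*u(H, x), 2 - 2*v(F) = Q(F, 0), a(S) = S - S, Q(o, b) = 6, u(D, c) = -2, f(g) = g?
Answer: 4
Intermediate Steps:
a(S) = 0
v(F) = -2 (v(F) = 1 - ½*6 = 1 - 3 = -2)
M(H, x) = 4 (M(H, x) = -2*(-2) = 4)
M(-38, (-1 + 5)²) - a(f(6)) = 4 - 1*0 = 4 + 0 = 4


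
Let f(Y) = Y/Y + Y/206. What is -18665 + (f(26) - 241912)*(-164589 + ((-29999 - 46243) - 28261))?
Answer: 6704915004945/103 ≈ 6.5096e+10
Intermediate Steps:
f(Y) = 1 + Y/206 (f(Y) = 1 + Y*(1/206) = 1 + Y/206)
-18665 + (f(26) - 241912)*(-164589 + ((-29999 - 46243) - 28261)) = -18665 + ((1 + (1/206)*26) - 241912)*(-164589 + ((-29999 - 46243) - 28261)) = -18665 + ((1 + 13/103) - 241912)*(-164589 + (-76242 - 28261)) = -18665 + (116/103 - 241912)*(-164589 - 104503) = -18665 - 24916820/103*(-269092) = -18665 + 6704916927440/103 = 6704915004945/103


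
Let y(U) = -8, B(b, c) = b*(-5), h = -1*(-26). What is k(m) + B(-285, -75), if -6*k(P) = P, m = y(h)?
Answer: 4279/3 ≈ 1426.3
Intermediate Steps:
h = 26
B(b, c) = -5*b
m = -8
k(P) = -P/6
k(m) + B(-285, -75) = -⅙*(-8) - 5*(-285) = 4/3 + 1425 = 4279/3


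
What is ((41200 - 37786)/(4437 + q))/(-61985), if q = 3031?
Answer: -1707/231451990 ≈ -7.3752e-6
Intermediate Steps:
((41200 - 37786)/(4437 + q))/(-61985) = ((41200 - 37786)/(4437 + 3031))/(-61985) = (3414/7468)*(-1/61985) = (3414*(1/7468))*(-1/61985) = (1707/3734)*(-1/61985) = -1707/231451990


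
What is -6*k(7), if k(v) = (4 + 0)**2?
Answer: -96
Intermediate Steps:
k(v) = 16 (k(v) = 4**2 = 16)
-6*k(7) = -6*16 = -96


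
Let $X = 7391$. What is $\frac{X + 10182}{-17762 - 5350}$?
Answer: $- \frac{17573}{23112} \approx -0.76034$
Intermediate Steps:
$\frac{X + 10182}{-17762 - 5350} = \frac{7391 + 10182}{-17762 - 5350} = \frac{17573}{-23112} = 17573 \left(- \frac{1}{23112}\right) = - \frac{17573}{23112}$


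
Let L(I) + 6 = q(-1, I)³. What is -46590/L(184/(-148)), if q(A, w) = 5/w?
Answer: 4534884240/6915641 ≈ 655.74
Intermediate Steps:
L(I) = -6 + 125/I³ (L(I) = -6 + (5/I)³ = -6 + 125/I³)
-46590/L(184/(-148)) = -46590/(-6 + 125/(184/(-148))³) = -46590/(-6 + 125/(184*(-1/148))³) = -46590/(-6 + 125/(-46/37)³) = -46590/(-6 + 125*(-50653/97336)) = -46590/(-6 - 6331625/97336) = -46590/(-6915641/97336) = -46590*(-97336/6915641) = 4534884240/6915641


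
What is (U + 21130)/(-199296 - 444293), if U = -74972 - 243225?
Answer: 297067/643589 ≈ 0.46158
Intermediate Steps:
U = -318197
(U + 21130)/(-199296 - 444293) = (-318197 + 21130)/(-199296 - 444293) = -297067/(-643589) = -297067*(-1/643589) = 297067/643589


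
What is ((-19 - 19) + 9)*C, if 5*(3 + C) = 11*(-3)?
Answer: 1392/5 ≈ 278.40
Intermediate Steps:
C = -48/5 (C = -3 + (11*(-3))/5 = -3 + (1/5)*(-33) = -3 - 33/5 = -48/5 ≈ -9.6000)
((-19 - 19) + 9)*C = ((-19 - 19) + 9)*(-48/5) = (-38 + 9)*(-48/5) = -29*(-48/5) = 1392/5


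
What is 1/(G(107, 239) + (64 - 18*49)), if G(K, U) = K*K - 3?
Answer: 1/10628 ≈ 9.4091e-5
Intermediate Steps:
G(K, U) = -3 + K² (G(K, U) = K² - 3 = -3 + K²)
1/(G(107, 239) + (64 - 18*49)) = 1/((-3 + 107²) + (64 - 18*49)) = 1/((-3 + 11449) + (64 - 882)) = 1/(11446 - 818) = 1/10628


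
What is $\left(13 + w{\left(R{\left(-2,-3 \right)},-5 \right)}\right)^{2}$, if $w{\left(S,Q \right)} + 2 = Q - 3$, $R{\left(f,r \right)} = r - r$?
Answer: $9$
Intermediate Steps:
$R{\left(f,r \right)} = 0$
$w{\left(S,Q \right)} = -5 + Q$ ($w{\left(S,Q \right)} = -2 + \left(Q - 3\right) = -2 + \left(-3 + Q\right) = -5 + Q$)
$\left(13 + w{\left(R{\left(-2,-3 \right)},-5 \right)}\right)^{2} = \left(13 - 10\right)^{2} = 3^{2} = 9$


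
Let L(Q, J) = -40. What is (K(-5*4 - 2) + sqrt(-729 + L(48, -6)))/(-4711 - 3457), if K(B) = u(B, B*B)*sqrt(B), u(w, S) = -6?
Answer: I*(-sqrt(769) + 6*sqrt(22))/8168 ≈ 5.0397e-5*I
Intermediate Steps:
K(B) = -6*sqrt(B)
(K(-5*4 - 2) + sqrt(-729 + L(48, -6)))/(-4711 - 3457) = (-6*sqrt(-5*4 - 2) + sqrt(-729 - 40))/(-4711 - 3457) = (-6*sqrt(-20 - 2) + sqrt(-769))/(-8168) = (-6*I*sqrt(22) + I*sqrt(769))*(-1/8168) = (I*sqrt(769) - 6*I*sqrt(22))*(-1/8168) = -I*sqrt(769)/8168 + 3*I*sqrt(22)/4084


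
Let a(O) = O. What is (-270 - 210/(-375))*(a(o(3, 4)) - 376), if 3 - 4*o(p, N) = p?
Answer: 2532736/25 ≈ 1.0131e+5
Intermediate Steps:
o(p, N) = 3/4 - p/4
(-270 - 210/(-375))*(a(o(3, 4)) - 376) = (-270 - 210/(-375))*((3/4 - 1/4*3) - 376) = (-270 - 210*(-1/375))*((3/4 - 3/4) - 376) = (-270 + 14/25)*(0 - 376) = -6736/25*(-376) = 2532736/25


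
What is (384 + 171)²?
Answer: 308025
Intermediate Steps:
(384 + 171)² = 555² = 308025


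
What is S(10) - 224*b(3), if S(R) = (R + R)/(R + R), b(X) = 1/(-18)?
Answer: 121/9 ≈ 13.444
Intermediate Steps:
b(X) = -1/18
S(R) = 1 (S(R) = (2*R)/((2*R)) = (2*R)*(1/(2*R)) = 1)
S(10) - 224*b(3) = 1 - 224*(-1/18) = 1 + 112/9 = 121/9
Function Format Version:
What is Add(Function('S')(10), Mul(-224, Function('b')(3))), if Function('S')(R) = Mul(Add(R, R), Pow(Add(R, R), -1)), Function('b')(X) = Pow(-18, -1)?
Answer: Rational(121, 9) ≈ 13.444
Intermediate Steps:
Function('b')(X) = Rational(-1, 18)
Function('S')(R) = 1 (Function('S')(R) = Mul(Mul(2, R), Pow(Mul(2, R), -1)) = Mul(Mul(2, R), Mul(Rational(1, 2), Pow(R, -1))) = 1)
Add(Function('S')(10), Mul(-224, Function('b')(3))) = Add(1, Mul(-224, Rational(-1, 18))) = Add(1, Rational(112, 9)) = Rational(121, 9)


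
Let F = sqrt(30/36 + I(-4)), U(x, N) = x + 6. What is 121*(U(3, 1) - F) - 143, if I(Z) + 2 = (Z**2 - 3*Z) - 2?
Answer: 946 - 121*sqrt(894)/6 ≈ 343.02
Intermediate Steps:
I(Z) = -4 + Z**2 - 3*Z (I(Z) = -2 + ((Z**2 - 3*Z) - 2) = -2 + (-2 + Z**2 - 3*Z) = -4 + Z**2 - 3*Z)
U(x, N) = 6 + x
F = sqrt(894)/6 (F = sqrt(30/36 + (-4 + (-4)**2 - 3*(-4))) = sqrt(30*(1/36) + (-4 + 16 + 12)) = sqrt(5/6 + 24) = sqrt(149/6) = sqrt(894)/6 ≈ 4.9833)
121*(U(3, 1) - F) - 143 = 121*((6 + 3) - sqrt(894)/6) - 143 = 121*(9 - sqrt(894)/6) - 143 = (1089 - 121*sqrt(894)/6) - 143 = 946 - 121*sqrt(894)/6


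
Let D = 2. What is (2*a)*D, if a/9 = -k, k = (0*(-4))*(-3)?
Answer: 0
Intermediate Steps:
k = 0 (k = 0*(-3) = 0)
a = 0 (a = 9*(-1*0) = 9*0 = 0)
(2*a)*D = (2*0)*2 = 0*2 = 0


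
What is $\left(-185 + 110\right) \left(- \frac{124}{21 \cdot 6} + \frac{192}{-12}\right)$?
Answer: $\frac{26750}{21} \approx 1273.8$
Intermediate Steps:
$\left(-185 + 110\right) \left(- \frac{124}{21 \cdot 6} + \frac{192}{-12}\right) = - 75 \left(- \frac{124}{126} + 192 \left(- \frac{1}{12}\right)\right) = - 75 \left(\left(-124\right) \frac{1}{126} - 16\right) = - 75 \left(- \frac{62}{63} - 16\right) = \left(-75\right) \left(- \frac{1070}{63}\right) = \frac{26750}{21}$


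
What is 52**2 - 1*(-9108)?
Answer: 11812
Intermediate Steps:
52**2 - 1*(-9108) = 2704 + 9108 = 11812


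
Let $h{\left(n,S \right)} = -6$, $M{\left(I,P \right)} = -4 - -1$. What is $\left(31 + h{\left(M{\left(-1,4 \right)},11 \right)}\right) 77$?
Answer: $1925$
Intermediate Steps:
$M{\left(I,P \right)} = -3$ ($M{\left(I,P \right)} = -4 + 1 = -3$)
$\left(31 + h{\left(M{\left(-1,4 \right)},11 \right)}\right) 77 = \left(31 - 6\right) 77 = 25 \cdot 77 = 1925$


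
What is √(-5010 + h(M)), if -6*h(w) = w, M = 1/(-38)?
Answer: I*√65109903/114 ≈ 70.781*I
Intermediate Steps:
M = -1/38 ≈ -0.026316
h(w) = -w/6
√(-5010 + h(M)) = √(-5010 - ⅙*(-1/38)) = √(-5010 + 1/228) = √(-1142279/228) = I*√65109903/114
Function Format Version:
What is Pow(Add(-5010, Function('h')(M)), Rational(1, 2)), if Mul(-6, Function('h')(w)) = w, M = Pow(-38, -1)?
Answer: Mul(Rational(1, 114), I, Pow(65109903, Rational(1, 2))) ≈ Mul(70.781, I)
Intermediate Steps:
M = Rational(-1, 38) ≈ -0.026316
Function('h')(w) = Mul(Rational(-1, 6), w)
Pow(Add(-5010, Function('h')(M)), Rational(1, 2)) = Pow(Add(-5010, Mul(Rational(-1, 6), Rational(-1, 38))), Rational(1, 2)) = Pow(Add(-5010, Rational(1, 228)), Rational(1, 2)) = Pow(Rational(-1142279, 228), Rational(1, 2)) = Mul(Rational(1, 114), I, Pow(65109903, Rational(1, 2)))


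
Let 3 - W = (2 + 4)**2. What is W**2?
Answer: 1089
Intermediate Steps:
W = -33 (W = 3 - (2 + 4)**2 = 3 - 1*6**2 = 3 - 1*36 = 3 - 36 = -33)
W**2 = (-33)**2 = 1089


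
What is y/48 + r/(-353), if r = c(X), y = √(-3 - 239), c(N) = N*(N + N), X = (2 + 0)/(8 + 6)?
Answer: -2/17297 + 11*I*√2/48 ≈ -0.00011563 + 0.32409*I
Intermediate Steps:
X = ⅐ (X = 2/14 = 2*(1/14) = ⅐ ≈ 0.14286)
c(N) = 2*N² (c(N) = N*(2*N) = 2*N²)
y = 11*I*√2 (y = √(-242) = 11*I*√2 ≈ 15.556*I)
r = 2/49 (r = 2*(⅐)² = 2*(1/49) = 2/49 ≈ 0.040816)
y/48 + r/(-353) = (11*I*√2)/48 + (2/49)/(-353) = (11*I*√2)*(1/48) + (2/49)*(-1/353) = 11*I*√2/48 - 2/17297 = -2/17297 + 11*I*√2/48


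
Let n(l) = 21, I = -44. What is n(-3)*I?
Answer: -924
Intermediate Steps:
n(-3)*I = 21*(-44) = -924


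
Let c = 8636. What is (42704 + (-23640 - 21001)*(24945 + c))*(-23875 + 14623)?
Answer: 13869180225684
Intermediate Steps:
(42704 + (-23640 - 21001)*(24945 + c))*(-23875 + 14623) = (42704 + (-23640 - 21001)*(24945 + 8636))*(-23875 + 14623) = (42704 - 44641*33581)*(-9252) = (42704 - 1499089421)*(-9252) = -1499046717*(-9252) = 13869180225684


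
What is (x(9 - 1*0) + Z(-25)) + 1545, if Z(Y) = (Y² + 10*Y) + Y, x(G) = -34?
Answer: 1861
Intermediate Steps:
Z(Y) = Y² + 11*Y
(x(9 - 1*0) + Z(-25)) + 1545 = (-34 - 25*(11 - 25)) + 1545 = (-34 - 25*(-14)) + 1545 = (-34 + 350) + 1545 = 316 + 1545 = 1861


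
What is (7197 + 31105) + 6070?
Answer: 44372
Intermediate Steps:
(7197 + 31105) + 6070 = 38302 + 6070 = 44372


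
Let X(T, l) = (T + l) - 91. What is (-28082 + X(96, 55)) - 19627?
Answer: -47649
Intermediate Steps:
X(T, l) = -91 + T + l
(-28082 + X(96, 55)) - 19627 = (-28082 + (-91 + 96 + 55)) - 19627 = (-28082 + 60) - 19627 = -28022 - 19627 = -47649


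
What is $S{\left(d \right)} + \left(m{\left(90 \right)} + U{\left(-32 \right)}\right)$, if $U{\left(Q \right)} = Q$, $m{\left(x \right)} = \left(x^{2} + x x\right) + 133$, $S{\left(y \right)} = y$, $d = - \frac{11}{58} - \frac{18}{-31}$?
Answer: $\frac{29309901}{1798} \approx 16301.0$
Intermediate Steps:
$d = \frac{703}{1798}$ ($d = \left(-11\right) \frac{1}{58} - - \frac{18}{31} = - \frac{11}{58} + \frac{18}{31} = \frac{703}{1798} \approx 0.39099$)
$m{\left(x \right)} = 133 + 2 x^{2}$ ($m{\left(x \right)} = \left(x^{2} + x^{2}\right) + 133 = 2 x^{2} + 133 = 133 + 2 x^{2}$)
$S{\left(d \right)} + \left(m{\left(90 \right)} + U{\left(-32 \right)}\right) = \frac{703}{1798} + \left(\left(133 + 2 \cdot 90^{2}\right) - 32\right) = \frac{703}{1798} + \left(\left(133 + 2 \cdot 8100\right) - 32\right) = \frac{703}{1798} + \left(\left(133 + 16200\right) - 32\right) = \frac{703}{1798} + \left(16333 - 32\right) = \frac{703}{1798} + 16301 = \frac{29309901}{1798}$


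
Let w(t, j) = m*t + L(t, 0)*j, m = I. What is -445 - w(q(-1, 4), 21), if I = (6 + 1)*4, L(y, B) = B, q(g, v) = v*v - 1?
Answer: -865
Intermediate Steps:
q(g, v) = -1 + v**2 (q(g, v) = v**2 - 1 = -1 + v**2)
I = 28 (I = 7*4 = 28)
m = 28
w(t, j) = 28*t (w(t, j) = 28*t + 0*j = 28*t + 0 = 28*t)
-445 - w(q(-1, 4), 21) = -445 - 28*(-1 + 4**2) = -445 - 28*(-1 + 16) = -445 - 28*15 = -445 - 1*420 = -445 - 420 = -865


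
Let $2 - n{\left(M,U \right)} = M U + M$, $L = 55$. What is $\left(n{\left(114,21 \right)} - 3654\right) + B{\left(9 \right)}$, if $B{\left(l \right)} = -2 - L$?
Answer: $-6217$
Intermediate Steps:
$n{\left(M,U \right)} = 2 - M - M U$ ($n{\left(M,U \right)} = 2 - \left(M U + M\right) = 2 - \left(M + M U\right) = 2 - M - M U$)
$B{\left(l \right)} = -57$ ($B{\left(l \right)} = -2 - 55 = -57$)
$\left(n{\left(114,21 \right)} - 3654\right) + B{\left(9 \right)} = \left(\left(2 - 114 - 114 \cdot 21\right) - 3654\right) - 57 = \left(\left(2 - 114 - 2394\right) - 3654\right) - 57 = \left(-2506 - 3654\right) - 57 = -6160 - 57 = -6217$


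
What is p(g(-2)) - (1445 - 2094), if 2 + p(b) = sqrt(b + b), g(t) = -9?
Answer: 647 + 3*I*sqrt(2) ≈ 647.0 + 4.2426*I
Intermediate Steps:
p(b) = -2 + sqrt(2)*sqrt(b) (p(b) = -2 + sqrt(b + b) = -2 + sqrt(2*b) = -2 + sqrt(2)*sqrt(b))
p(g(-2)) - (1445 - 2094) = (-2 + sqrt(2)*sqrt(-9)) - (1445 - 2094) = (-2 + sqrt(2)*(3*I)) - 1*(-649) = (-2 + 3*I*sqrt(2)) + 649 = 647 + 3*I*sqrt(2)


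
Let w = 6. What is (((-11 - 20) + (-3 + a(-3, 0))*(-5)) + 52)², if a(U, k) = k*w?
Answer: 1296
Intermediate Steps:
a(U, k) = 6*k (a(U, k) = k*6 = 6*k)
(((-11 - 20) + (-3 + a(-3, 0))*(-5)) + 52)² = (((-11 - 20) + (-3 + 6*0)*(-5)) + 52)² = ((-31 + (-3 + 0)*(-5)) + 52)² = ((-31 - 3*(-5)) + 52)² = ((-31 + 15) + 52)² = (-16 + 52)² = 36² = 1296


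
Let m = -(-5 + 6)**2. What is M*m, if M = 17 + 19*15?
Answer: -302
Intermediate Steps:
M = 302 (M = 17 + 285 = 302)
m = -1 (m = -1*1**2 = -1*1 = -1)
M*m = 302*(-1) = -302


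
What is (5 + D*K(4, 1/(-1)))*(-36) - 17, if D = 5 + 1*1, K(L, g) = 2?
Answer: -629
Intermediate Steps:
D = 6 (D = 5 + 1 = 6)
(5 + D*K(4, 1/(-1)))*(-36) - 17 = (5 + 6*2)*(-36) - 17 = (5 + 12)*(-36) - 17 = 17*(-36) - 17 = -612 - 17 = -629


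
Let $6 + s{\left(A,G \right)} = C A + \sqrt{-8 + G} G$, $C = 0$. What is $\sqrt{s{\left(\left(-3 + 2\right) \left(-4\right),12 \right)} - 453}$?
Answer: $i \sqrt{435} \approx 20.857 i$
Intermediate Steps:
$s{\left(A,G \right)} = -6 + G \sqrt{-8 + G}$ ($s{\left(A,G \right)} = -6 + \left(0 A + \sqrt{-8 + G} G\right) = -6 + \left(0 + G \sqrt{-8 + G}\right) = -6 + G \sqrt{-8 + G}$)
$\sqrt{s{\left(\left(-3 + 2\right) \left(-4\right),12 \right)} - 453} = \sqrt{\left(-6 + 12 \sqrt{-8 + 12}\right) - 453} = \sqrt{\left(-6 + 12 \sqrt{4}\right) - 453} = \sqrt{\left(-6 + 12 \cdot 2\right) - 453} = \sqrt{\left(-6 + 24\right) - 453} = \sqrt{18 - 453} = \sqrt{-435} = i \sqrt{435}$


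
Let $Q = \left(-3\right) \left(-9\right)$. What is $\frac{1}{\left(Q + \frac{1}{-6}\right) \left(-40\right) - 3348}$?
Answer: $- \frac{3}{13264} \approx -0.00022618$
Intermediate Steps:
$Q = 27$
$\frac{1}{\left(Q + \frac{1}{-6}\right) \left(-40\right) - 3348} = \frac{1}{\left(27 + \frac{1}{-6}\right) \left(-40\right) - 3348} = \frac{1}{\left(27 - \frac{1}{6}\right) \left(-40\right) - 3348} = \frac{1}{\frac{161}{6} \left(-40\right) - 3348} = \frac{1}{- \frac{3220}{3} - 3348} = \frac{1}{- \frac{13264}{3}} = - \frac{3}{13264}$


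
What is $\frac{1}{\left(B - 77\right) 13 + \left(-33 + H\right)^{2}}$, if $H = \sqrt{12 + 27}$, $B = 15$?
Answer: $- \frac{161}{33100} - \frac{33 \sqrt{39}}{33100} \approx -0.01109$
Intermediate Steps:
$H = \sqrt{39} \approx 6.245$
$\frac{1}{\left(B - 77\right) 13 + \left(-33 + H\right)^{2}} = \frac{1}{\left(15 - 77\right) 13 + \left(-33 + \sqrt{39}\right)^{2}} = \frac{1}{\left(-62\right) 13 + \left(-33 + \sqrt{39}\right)^{2}} = \frac{1}{-806 + \left(-33 + \sqrt{39}\right)^{2}}$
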